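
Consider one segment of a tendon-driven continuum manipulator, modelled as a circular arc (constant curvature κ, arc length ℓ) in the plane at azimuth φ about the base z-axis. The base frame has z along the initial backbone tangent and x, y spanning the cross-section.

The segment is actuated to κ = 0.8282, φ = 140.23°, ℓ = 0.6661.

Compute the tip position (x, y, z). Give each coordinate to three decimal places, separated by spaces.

θ = κ·ℓ = 0.8282 × 0.6661 = 0.55166 rad
ρ = (1 − cos θ)/κ = (1 − 0.85165)/0.8282 = 0.17912
z = sin θ / κ = 0.52411/0.8282 = 0.63282
x = ρ cos φ = 0.17912 × cos(140.23°) = -0.13767
y = ρ sin φ = 0.17912 × sin(140.23°) = 0.11458

-0.138 0.115 0.633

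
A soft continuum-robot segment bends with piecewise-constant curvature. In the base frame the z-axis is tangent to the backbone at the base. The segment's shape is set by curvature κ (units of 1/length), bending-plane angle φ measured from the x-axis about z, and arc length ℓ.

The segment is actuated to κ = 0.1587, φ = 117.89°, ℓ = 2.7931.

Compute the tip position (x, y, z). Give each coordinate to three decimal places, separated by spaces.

θ = κ·ℓ = 0.1587 × 2.7931 = 0.44326 rad
ρ = (1 − cos θ)/κ = (1 − 0.90336)/0.1587 = 0.60897
z = sin θ / κ = 0.42889/0.1587 = 2.70253
x = ρ cos φ = 0.60897 × cos(117.89°) = -0.28486
y = ρ sin φ = 0.60897 × sin(117.89°) = 0.53824

-0.285 0.538 2.703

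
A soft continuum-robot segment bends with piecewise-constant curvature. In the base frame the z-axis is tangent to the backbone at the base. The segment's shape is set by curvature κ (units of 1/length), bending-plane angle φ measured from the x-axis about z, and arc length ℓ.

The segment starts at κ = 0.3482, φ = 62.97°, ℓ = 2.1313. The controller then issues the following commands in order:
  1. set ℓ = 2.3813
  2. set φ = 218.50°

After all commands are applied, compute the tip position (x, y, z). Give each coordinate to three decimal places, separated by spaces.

-0.729 -0.580 2.118

initial: κ=0.3482, φ=62.97°, ℓ=2.1313
cmd 1: set ℓ=2.3813 → (κ,φ,ℓ)=(0.3482,62.97°,2.3813) → tip=(0.4235,0.8302,2.1177)
cmd 2: set φ=218.50° → (κ,φ,ℓ)=(0.3482,218.50°,2.3813) → tip=(-0.7294,-0.5802,2.1177)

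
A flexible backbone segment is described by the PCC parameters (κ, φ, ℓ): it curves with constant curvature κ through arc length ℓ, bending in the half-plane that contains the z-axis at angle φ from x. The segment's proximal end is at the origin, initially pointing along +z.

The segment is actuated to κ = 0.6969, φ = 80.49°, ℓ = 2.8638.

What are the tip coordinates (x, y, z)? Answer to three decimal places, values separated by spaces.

0.335 1.999 1.307

θ = κ·ℓ = 0.6969 × 2.8638 = 1.99578 rad
ρ = (1 − cos θ)/κ = (1 − -0.41231)/0.6969 = 2.02656
z = sin θ / κ = 0.91104/0.6969 = 1.30728
x = ρ cos φ = 2.02656 × cos(80.49°) = 0.33483
y = ρ sin φ = 2.02656 × sin(80.49°) = 1.99871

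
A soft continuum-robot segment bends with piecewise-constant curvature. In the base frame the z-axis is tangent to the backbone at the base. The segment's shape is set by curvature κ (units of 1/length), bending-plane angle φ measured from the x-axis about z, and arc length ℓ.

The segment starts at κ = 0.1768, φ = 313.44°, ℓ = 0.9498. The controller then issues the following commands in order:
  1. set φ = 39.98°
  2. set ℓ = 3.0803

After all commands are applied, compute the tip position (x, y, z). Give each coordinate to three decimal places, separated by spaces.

0.627 0.526 2.930

initial: κ=0.1768, φ=313.44°, ℓ=0.9498
cmd 1: set φ=39.98° → (κ,φ,ℓ)=(0.1768,39.98°,0.9498) → tip=(0.0610,0.0511,0.9453)
cmd 2: set ℓ=3.0803 → (κ,φ,ℓ)=(0.1768,39.98°,3.0803) → tip=(0.6270,0.5257,2.9303)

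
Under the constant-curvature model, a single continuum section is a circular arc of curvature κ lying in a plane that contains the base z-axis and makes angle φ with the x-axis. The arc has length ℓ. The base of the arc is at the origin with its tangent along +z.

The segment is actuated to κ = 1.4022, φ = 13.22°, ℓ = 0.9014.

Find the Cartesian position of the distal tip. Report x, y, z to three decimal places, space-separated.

0.485 0.114 0.680

θ = κ·ℓ = 1.4022 × 0.9014 = 1.26394 rad
ρ = (1 − cos θ)/κ = (1 − 0.30206)/1.4022 = 0.49775
z = sin θ / κ = 0.95329/1.4022 = 0.67985
x = ρ cos φ = 0.49775 × cos(13.22°) = 0.48456
y = ρ sin φ = 0.49775 × sin(13.22°) = 0.11383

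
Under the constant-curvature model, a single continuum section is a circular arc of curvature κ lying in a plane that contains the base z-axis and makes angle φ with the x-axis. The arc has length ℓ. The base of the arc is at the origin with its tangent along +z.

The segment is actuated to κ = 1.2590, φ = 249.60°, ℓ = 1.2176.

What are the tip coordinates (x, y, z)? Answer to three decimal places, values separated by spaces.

θ = κ·ℓ = 1.2590 × 1.2176 = 1.53296 rad
ρ = (1 − cos θ)/κ = (1 − 0.03783)/1.2590 = 0.76423
z = sin θ / κ = 0.99928/1.2590 = 0.79371
x = ρ cos φ = 0.76423 × cos(249.60°) = -0.26639
y = ρ sin φ = 0.76423 × sin(249.60°) = -0.71630

-0.266 -0.716 0.794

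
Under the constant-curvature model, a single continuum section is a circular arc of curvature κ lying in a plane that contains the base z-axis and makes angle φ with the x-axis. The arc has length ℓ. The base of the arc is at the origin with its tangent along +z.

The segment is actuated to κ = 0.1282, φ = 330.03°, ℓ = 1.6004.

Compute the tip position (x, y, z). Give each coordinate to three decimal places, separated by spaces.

0.142 -0.082 1.589

θ = κ·ℓ = 0.1282 × 1.6004 = 0.20517 rad
ρ = (1 − cos θ)/κ = (1 − 0.97903)/0.1282 = 0.16360
z = sin θ / κ = 0.20373/0.1282 = 1.58920
x = ρ cos φ = 0.16360 × cos(330.03°) = 0.14173
y = ρ sin φ = 0.16360 × sin(330.03°) = -0.08173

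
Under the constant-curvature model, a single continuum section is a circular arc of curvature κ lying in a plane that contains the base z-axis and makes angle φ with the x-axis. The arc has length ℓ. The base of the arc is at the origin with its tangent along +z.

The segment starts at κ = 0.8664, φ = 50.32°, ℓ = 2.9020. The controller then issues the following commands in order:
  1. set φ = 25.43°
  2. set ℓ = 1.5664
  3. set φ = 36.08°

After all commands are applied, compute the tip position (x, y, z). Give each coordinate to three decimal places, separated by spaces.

initial: κ=0.8664, φ=50.32°, ℓ=2.9020
cmd 1: set φ=25.43° → (κ,φ,ℓ)=(0.8664,25.43°,2.9020) → tip=(1.8863,0.8969,0.6775)
cmd 2: set ℓ=1.5664 → (κ,φ,ℓ)=(0.8664,25.43°,1.5664) → tip=(0.8213,0.3905,1.1280)
cmd 3: set φ=36.08° → (κ,φ,ℓ)=(0.8664,36.08°,1.5664) → tip=(0.7350,0.5356,1.1280)

0.735 0.536 1.128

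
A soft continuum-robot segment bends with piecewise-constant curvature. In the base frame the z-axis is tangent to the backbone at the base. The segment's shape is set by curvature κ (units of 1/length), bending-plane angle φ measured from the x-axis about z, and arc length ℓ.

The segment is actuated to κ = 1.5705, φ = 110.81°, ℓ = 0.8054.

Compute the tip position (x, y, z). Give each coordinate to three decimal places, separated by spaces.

θ = κ·ℓ = 1.5705 × 0.8054 = 1.26488 rad
ρ = (1 − cos θ)/κ = (1 − 0.30117)/1.5705 = 0.44498
z = sin θ / κ = 0.95357/1.5705 = 0.60718
x = ρ cos φ = 0.44498 × cos(110.81°) = -0.15809
y = ρ sin φ = 0.44498 × sin(110.81°) = 0.41595

-0.158 0.416 0.607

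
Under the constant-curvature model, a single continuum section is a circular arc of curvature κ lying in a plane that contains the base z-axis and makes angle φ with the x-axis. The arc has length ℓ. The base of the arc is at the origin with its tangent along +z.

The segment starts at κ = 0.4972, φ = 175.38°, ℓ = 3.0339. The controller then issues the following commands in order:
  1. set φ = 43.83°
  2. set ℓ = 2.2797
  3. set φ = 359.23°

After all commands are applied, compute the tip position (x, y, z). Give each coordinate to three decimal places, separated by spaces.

initial: κ=0.4972, φ=175.38°, ℓ=3.0339
cmd 1: set φ=43.83° → (κ,φ,ℓ)=(0.4972,43.83°,3.0339) → tip=(1.3605,1.3061,2.0074)
cmd 2: set ℓ=2.2797 → (κ,φ,ℓ)=(0.4972,43.83°,2.2797) → tip=(0.8364,0.8029,1.8220)
cmd 3: set φ=359.23° → (κ,φ,ℓ)=(0.4972,359.23°,2.2797) → tip=(1.1593,-0.0156,1.8220)

1.159 -0.016 1.822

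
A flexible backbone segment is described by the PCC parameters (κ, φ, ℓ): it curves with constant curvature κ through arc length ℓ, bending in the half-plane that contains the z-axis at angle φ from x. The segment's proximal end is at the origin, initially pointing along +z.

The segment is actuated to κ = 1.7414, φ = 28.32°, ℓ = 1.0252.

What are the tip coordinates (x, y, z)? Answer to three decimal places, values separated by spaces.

0.613 0.330 0.561

θ = κ·ℓ = 1.7414 × 1.0252 = 1.78528 rad
ρ = (1 − cos θ)/κ = (1 − -0.21285)/1.7414 = 0.69648
z = sin θ / κ = 0.97709/1.7414 = 0.56109
x = ρ cos φ = 0.69648 × cos(28.32°) = 0.61312
y = ρ sin φ = 0.69648 × sin(28.32°) = 0.33041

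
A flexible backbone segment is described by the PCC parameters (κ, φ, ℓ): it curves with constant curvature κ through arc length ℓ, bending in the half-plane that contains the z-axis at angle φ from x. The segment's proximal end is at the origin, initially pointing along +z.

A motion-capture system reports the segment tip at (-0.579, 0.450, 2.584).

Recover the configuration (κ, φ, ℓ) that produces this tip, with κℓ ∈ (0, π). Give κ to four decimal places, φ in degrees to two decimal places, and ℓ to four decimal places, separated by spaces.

ρ = √(x²+y²) = √(-0.579² + 0.450²) = 0.73331
φ = atan2(y, x) mod 360° = atan2(0.450, -0.579) = 142.1456°
|p|² = ρ² + z² = 0.73331² + 2.584² = 7.21480
κ = 2ρ / |p|² = 2×0.73331 / 7.21480 = 0.20328
θ = 2·atan2(ρ, z) = 2·atan2(0.73331, 2.584) = 0.55304 rad
ℓ = θ/κ = 0.55304/0.20328 = 2.72058

0.2033 142.15 2.7206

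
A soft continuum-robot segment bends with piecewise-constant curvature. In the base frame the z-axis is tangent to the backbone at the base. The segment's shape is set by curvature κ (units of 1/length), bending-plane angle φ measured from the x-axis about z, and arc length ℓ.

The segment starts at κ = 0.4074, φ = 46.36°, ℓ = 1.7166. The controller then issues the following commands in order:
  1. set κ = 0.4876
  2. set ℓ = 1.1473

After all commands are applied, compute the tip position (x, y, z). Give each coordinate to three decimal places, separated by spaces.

initial: κ=0.4074, φ=46.36°, ℓ=1.7166
cmd 1: set κ=0.4876 → (κ,φ,ℓ)=(0.4876,46.36°,1.7166) → tip=(0.4675,0.4903,1.5231)
cmd 2: set ℓ=1.1473 → (κ,φ,ℓ)=(0.4876,46.36°,1.1473) → tip=(0.2158,0.2262,1.0884)

0.216 0.226 1.088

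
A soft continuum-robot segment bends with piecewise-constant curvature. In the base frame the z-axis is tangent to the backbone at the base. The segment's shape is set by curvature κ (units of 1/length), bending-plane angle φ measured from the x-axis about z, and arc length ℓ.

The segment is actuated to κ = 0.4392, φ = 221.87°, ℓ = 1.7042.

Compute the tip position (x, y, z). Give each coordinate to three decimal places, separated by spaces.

-0.453 -0.406 1.549

θ = κ·ℓ = 0.4392 × 1.7042 = 0.74848 rad
ρ = (1 − cos θ)/κ = (1 − 0.73272)/0.4392 = 0.60856
z = sin θ / κ = 0.68053/0.4392 = 1.54947
x = ρ cos φ = 0.60856 × cos(221.87°) = -0.45317
y = ρ sin φ = 0.60856 × sin(221.87°) = -0.40618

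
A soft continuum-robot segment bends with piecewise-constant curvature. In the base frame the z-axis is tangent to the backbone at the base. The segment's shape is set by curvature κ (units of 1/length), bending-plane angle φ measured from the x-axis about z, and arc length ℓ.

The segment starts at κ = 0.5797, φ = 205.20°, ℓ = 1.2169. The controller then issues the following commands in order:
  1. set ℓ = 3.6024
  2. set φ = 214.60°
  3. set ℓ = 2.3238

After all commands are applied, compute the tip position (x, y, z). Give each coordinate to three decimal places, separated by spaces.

-1.105 -0.762 1.682

initial: κ=0.5797, φ=205.20°, ℓ=1.2169
cmd 1: set ℓ=3.6024 → (κ,φ,ℓ)=(0.5797,205.20°,3.6024) → tip=(-2.3330,-1.0978,1.4991)
cmd 2: set φ=214.60° → (κ,φ,ℓ)=(0.5797,214.60°,3.6024) → tip=(-2.1224,-1.4642,1.4991)
cmd 3: set ℓ=2.3238 → (κ,φ,ℓ)=(0.5797,214.60°,2.3238) → tip=(-1.1050,-0.7623,1.6821)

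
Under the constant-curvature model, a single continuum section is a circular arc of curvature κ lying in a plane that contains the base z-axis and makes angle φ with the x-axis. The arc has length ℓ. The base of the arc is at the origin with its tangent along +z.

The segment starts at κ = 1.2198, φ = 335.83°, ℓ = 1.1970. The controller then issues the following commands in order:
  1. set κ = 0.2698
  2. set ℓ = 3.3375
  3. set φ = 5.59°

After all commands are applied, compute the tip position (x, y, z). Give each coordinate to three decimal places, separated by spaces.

1.397 0.137 2.904

initial: κ=1.2198, φ=335.83°, ℓ=1.1970
cmd 1: set κ=0.2698 → (κ,φ,ℓ)=(0.2698,335.83°,1.1970) → tip=(0.1748,-0.0785,1.1763)
cmd 2: set ℓ=3.3375 → (κ,φ,ℓ)=(0.2698,335.83°,3.3375) → tip=(1.2807,-0.5748,2.9044)
cmd 3: set φ=5.59° → (κ,φ,ℓ)=(0.2698,5.59°,3.3375) → tip=(1.3971,0.1367,2.9044)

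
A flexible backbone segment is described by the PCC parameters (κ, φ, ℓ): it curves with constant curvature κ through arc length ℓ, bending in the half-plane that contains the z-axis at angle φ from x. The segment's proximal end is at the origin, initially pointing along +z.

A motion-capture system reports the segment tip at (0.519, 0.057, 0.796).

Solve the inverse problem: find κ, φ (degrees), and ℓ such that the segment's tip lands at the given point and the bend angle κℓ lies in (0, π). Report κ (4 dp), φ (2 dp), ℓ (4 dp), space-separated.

ρ = √(x²+y²) = √(0.519² + 0.057²) = 0.52212
φ = atan2(y, x) mod 360° = atan2(0.057, 0.519) = 6.2675°
|p|² = ρ² + z² = 0.52212² + 0.796² = 0.90623
κ = 2ρ / |p|² = 2×0.52212 / 0.90623 = 1.15230
θ = 2·atan2(ρ, z) = 2·atan2(0.52212, 0.796) = 1.16107 rad
ℓ = θ/κ = 1.16107/1.15230 = 1.00761

1.1523 6.27 1.0076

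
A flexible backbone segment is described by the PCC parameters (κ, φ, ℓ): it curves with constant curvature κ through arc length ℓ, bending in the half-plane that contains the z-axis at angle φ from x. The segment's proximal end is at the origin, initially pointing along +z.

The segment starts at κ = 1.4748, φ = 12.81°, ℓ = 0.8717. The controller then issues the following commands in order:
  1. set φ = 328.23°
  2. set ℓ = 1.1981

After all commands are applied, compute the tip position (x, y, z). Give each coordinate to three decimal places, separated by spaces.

0.689 -0.427 0.665

initial: κ=1.4748, φ=12.81°, ℓ=0.8717
cmd 1: set φ=328.23° → (κ,φ,ℓ)=(1.4748,328.23°,0.8717) → tip=(0.4143,-0.2566,0.6507)
cmd 2: set ℓ=1.1981 → (κ,φ,ℓ)=(1.4748,328.23°,1.1981) → tip=(0.6888,-0.4266,0.6651)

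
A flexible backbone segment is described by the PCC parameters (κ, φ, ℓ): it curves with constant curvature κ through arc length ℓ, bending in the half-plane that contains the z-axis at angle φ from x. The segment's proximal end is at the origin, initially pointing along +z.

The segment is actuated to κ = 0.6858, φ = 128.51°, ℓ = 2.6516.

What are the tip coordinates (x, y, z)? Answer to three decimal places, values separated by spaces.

θ = κ·ℓ = 0.6858 × 2.6516 = 1.81847 rad
ρ = (1 − cos θ)/κ = (1 − -0.24515)/0.6858 = 1.81561
z = sin θ / κ = 0.96949/0.6858 = 1.41366
x = ρ cos φ = 1.81561 × cos(128.51°) = -1.13049
y = ρ sin φ = 1.81561 × sin(128.51°) = 1.42072

-1.130 1.421 1.414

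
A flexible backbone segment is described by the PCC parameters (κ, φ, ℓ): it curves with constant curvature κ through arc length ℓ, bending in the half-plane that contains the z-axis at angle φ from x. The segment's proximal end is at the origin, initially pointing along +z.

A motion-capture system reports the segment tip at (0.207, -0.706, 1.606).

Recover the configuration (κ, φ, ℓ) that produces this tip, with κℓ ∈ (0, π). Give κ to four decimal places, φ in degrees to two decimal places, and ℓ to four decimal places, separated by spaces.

ρ = √(x²+y²) = √(0.207² + -0.706²) = 0.73572
φ = atan2(y, x) mod 360° = atan2(-0.706, 0.207) = 286.3412°
|p|² = ρ² + z² = 0.73572² + 1.606² = 3.12052
κ = 2ρ / |p|² = 2×0.73572 / 3.12052 = 0.47154
θ = 2·atan2(ρ, z) = 2·atan2(0.73572, 1.606) = 0.85915 rad
ℓ = θ/κ = 0.85915/0.47154 = 1.82202

0.4715 286.34 1.8220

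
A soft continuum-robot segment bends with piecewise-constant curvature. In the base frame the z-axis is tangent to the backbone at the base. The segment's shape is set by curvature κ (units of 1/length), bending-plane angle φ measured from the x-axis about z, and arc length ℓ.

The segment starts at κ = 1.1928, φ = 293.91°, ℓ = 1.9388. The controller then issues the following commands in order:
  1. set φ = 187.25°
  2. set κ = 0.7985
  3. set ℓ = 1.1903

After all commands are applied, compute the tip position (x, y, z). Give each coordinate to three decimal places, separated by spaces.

-0.520 -0.066 1.019

initial: κ=1.1928, φ=293.91°, ℓ=1.9388
cmd 1: set φ=187.25° → (κ,φ,ℓ)=(1.1928,187.25°,1.9388) → tip=(-1.3935,-0.1773,0.6181)
cmd 2: set κ=0.7985 → (κ,φ,ℓ)=(0.7985,187.25°,1.9388) → tip=(-1.2142,-0.1545,1.2520)
cmd 3: set ℓ=1.1903 → (κ,φ,ℓ)=(0.7985,187.25°,1.1903) → tip=(-0.5201,-0.0662,1.0190)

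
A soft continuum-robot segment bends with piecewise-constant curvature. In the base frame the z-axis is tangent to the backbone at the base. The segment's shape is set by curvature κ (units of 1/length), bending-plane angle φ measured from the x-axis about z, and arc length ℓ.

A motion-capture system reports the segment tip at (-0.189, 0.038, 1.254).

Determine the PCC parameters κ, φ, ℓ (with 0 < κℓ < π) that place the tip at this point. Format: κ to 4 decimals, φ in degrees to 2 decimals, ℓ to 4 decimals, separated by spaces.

ρ = √(x²+y²) = √(-0.189² + 0.038²) = 0.19278
φ = atan2(y, x) mod 360° = atan2(0.038, -0.189) = 168.6318°
|p|² = ρ² + z² = 0.19278² + 1.254² = 1.60968
κ = 2ρ / |p|² = 2×0.19278 / 1.60968 = 0.23953
θ = 2·atan2(ρ, z) = 2·atan2(0.19278, 1.254) = 0.30508 rad
ℓ = θ/κ = 0.30508/0.23953 = 1.27367

0.2395 168.63 1.2737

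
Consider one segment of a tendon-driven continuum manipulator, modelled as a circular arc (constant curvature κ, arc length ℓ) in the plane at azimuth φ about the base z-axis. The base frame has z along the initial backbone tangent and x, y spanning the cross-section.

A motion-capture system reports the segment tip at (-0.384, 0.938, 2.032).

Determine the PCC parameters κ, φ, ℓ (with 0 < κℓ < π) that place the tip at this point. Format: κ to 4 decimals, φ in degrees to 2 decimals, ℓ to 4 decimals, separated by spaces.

ρ = √(x²+y²) = √(-0.384² + 0.938²) = 1.01356
φ = atan2(y, x) mod 360° = atan2(0.938, -0.384) = 112.2633°
|p|² = ρ² + z² = 1.01356² + 2.032² = 5.15632
κ = 2ρ / |p|² = 2×1.01356 / 5.15632 = 0.39313
θ = 2·atan2(ρ, z) = 2·atan2(1.01356, 2.032) = 0.92537 rad
ℓ = θ/κ = 0.92537/0.39313 = 2.35384

0.3931 112.26 2.3538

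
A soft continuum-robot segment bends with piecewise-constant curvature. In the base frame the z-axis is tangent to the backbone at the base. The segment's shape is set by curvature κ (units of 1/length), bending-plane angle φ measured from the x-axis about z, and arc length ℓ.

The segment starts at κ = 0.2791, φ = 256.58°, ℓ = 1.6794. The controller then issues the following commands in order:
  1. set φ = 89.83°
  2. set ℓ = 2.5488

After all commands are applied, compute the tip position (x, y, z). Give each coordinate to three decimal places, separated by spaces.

0.003 0.869 2.339

initial: κ=0.2791, φ=256.58°, ℓ=1.6794
cmd 1: set φ=89.83° → (κ,φ,ℓ)=(0.2791,89.83°,1.6794) → tip=(0.0011,0.3864,1.6186)
cmd 2: set ℓ=2.5488 → (κ,φ,ℓ)=(0.2791,89.83°,2.5488) → tip=(0.0026,0.8690,2.3392)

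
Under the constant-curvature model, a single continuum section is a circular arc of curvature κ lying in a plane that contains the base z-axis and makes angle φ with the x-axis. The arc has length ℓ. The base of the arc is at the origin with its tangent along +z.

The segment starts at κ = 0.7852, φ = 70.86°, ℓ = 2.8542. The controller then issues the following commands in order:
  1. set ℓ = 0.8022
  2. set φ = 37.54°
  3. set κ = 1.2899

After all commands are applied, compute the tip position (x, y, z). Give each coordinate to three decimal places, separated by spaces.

initial: κ=0.7852, φ=70.86°, ℓ=2.8542
cmd 1: set ℓ=0.8022 → (κ,φ,ℓ)=(0.7852,70.86°,0.8022) → tip=(0.0801,0.2309,0.7502)
cmd 2: set φ=37.54° → (κ,φ,ℓ)=(0.7852,37.54°,0.8022) → tip=(0.1938,0.1489,0.7502)
cmd 3: set κ=1.2899 → (κ,φ,ℓ)=(1.2899,37.54°,0.8022) → tip=(0.3008,0.2311,0.6665)

0.301 0.231 0.667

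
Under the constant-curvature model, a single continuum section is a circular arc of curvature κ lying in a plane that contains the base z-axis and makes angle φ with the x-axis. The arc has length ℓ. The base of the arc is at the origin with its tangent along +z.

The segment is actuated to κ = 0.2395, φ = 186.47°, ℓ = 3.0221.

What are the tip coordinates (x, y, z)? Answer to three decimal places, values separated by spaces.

θ = κ·ℓ = 0.2395 × 3.0221 = 0.72379 rad
ρ = (1 − cos θ)/κ = (1 − 0.74930)/0.2395 = 1.04677
z = sin θ / κ = 0.66223/0.2395 = 2.76506
x = ρ cos φ = 1.04677 × cos(186.47°) = -1.04010
y = ρ sin φ = 1.04677 × sin(186.47°) = -0.11795

-1.040 -0.118 2.765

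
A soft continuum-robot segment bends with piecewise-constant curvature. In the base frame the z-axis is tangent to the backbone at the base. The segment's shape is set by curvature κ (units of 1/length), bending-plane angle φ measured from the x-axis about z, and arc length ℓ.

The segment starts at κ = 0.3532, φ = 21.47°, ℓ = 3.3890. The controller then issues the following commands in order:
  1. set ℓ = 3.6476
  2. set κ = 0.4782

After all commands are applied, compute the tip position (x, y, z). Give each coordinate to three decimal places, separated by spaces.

initial: κ=0.3532, φ=21.47°, ℓ=3.3890
cmd 1: set ℓ=3.6476 → (κ,φ,ℓ)=(0.3532,21.47°,3.6476) → tip=(1.9004,0.7474,2.7191)
cmd 2: set κ=0.4782 → (κ,φ,ℓ)=(0.4782,21.47°,3.6476) → tip=(2.2820,0.8975,2.0598)

2.282 0.898 2.060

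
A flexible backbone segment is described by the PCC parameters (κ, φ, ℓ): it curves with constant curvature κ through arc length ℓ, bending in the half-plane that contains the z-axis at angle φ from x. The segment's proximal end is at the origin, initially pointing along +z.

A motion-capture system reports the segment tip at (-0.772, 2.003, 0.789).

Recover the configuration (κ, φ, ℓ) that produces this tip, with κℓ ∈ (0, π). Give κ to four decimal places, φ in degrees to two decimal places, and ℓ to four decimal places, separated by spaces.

0.8208 111.08 2.9692

ρ = √(x²+y²) = √(-0.772² + 2.003²) = 2.14662
φ = atan2(y, x) mod 360° = atan2(2.003, -0.772) = 111.0778°
|p|² = ρ² + z² = 2.14662² + 0.789² = 5.23051
κ = 2ρ / |p|² = 2×2.14662 / 5.23051 = 0.82081
θ = 2·atan2(ρ, z) = 2·atan2(2.14662, 0.789) = 2.43714 rad
ℓ = θ/κ = 2.43714/0.82081 = 2.96920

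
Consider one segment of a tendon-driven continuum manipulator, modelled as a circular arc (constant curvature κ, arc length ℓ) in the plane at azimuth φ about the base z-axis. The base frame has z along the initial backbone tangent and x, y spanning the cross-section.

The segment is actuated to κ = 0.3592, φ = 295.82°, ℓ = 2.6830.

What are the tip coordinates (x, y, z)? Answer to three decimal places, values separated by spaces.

0.521 -1.076 2.287

θ = κ·ℓ = 0.3592 × 2.6830 = 0.96373 rad
ρ = (1 − cos θ)/κ = (1 − 0.57046)/0.3592 = 1.19583
z = sin θ / κ = 0.82133/0.3592 = 2.28655
x = ρ cos φ = 1.19583 × cos(295.82°) = 0.52084
y = ρ sin φ = 1.19583 × sin(295.82°) = -1.07645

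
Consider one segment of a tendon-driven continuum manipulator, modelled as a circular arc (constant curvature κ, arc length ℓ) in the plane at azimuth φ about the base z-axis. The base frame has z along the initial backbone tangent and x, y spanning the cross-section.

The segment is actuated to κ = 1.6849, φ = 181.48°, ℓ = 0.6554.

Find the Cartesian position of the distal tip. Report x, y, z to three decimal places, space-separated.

θ = κ·ℓ = 1.6849 × 0.6554 = 1.10428 rad
ρ = (1 − cos θ)/κ = (1 − 0.44977)/1.6849 = 0.32656
z = sin θ / κ = 0.89314/1.6849 = 0.53009
x = ρ cos φ = 0.32656 × cos(181.48°) = -0.32645
y = ρ sin φ = 0.32656 × sin(181.48°) = -0.00843

-0.326 -0.008 0.530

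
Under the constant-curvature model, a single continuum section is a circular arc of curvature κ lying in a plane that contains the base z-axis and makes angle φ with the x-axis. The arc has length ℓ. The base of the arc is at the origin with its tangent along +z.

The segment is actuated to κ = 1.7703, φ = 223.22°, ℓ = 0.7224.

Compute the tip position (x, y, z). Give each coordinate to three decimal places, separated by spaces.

-0.293 -0.275 0.541

θ = κ·ℓ = 1.7703 × 0.7224 = 1.27886 rad
ρ = (1 − cos θ)/κ = (1 − 0.28780)/1.7703 = 0.40230
z = sin θ / κ = 0.95769/1.7703 = 0.54098
x = ρ cos φ = 0.40230 × cos(223.22°) = -0.29317
y = ρ sin φ = 0.40230 × sin(223.22°) = -0.27550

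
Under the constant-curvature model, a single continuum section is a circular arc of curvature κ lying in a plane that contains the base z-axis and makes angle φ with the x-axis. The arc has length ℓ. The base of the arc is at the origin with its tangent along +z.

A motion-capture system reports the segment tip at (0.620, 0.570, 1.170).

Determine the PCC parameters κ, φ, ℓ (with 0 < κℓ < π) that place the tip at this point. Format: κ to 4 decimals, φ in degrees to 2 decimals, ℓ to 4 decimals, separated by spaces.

ρ = √(x²+y²) = √(0.620² + 0.570²) = 0.84220
φ = atan2(y, x) mod 360° = atan2(0.570, 0.620) = 42.5940°
|p|² = ρ² + z² = 0.84220² + 1.170² = 2.07820
κ = 2ρ / |p|² = 2×0.84220 / 2.07820 = 0.81051
θ = 2·atan2(ρ, z) = 2·atan2(0.84220, 1.170) = 1.24782 rad
ℓ = θ/κ = 1.24782/0.81051 = 1.53955

0.8105 42.59 1.5396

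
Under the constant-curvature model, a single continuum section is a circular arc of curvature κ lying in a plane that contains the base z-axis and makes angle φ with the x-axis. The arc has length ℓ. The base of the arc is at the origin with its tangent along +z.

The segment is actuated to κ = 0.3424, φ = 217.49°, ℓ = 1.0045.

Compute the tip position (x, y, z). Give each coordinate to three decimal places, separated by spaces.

-0.136 -0.104 0.985

θ = κ·ℓ = 0.3424 × 1.0045 = 0.34394 rad
ρ = (1 − cos θ)/κ = (1 − 0.94143)/0.3424 = 0.17105
z = sin θ / κ = 0.33720/0.3424 = 0.98481
x = ρ cos φ = 0.17105 × cos(217.49°) = -0.13572
y = ρ sin φ = 0.17105 × sin(217.49°) = -0.10410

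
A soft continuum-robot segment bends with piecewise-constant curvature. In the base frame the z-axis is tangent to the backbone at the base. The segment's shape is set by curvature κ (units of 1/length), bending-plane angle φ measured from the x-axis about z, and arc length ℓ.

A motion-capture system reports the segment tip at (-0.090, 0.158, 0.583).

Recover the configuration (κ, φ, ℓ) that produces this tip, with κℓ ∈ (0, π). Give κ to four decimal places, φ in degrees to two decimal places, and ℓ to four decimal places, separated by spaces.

ρ = √(x²+y²) = √(-0.090² + 0.158²) = 0.18184
φ = atan2(y, x) mod 360° = atan2(0.158, -0.090) = 119.6667°
|p|² = ρ² + z² = 0.18184² + 0.583² = 0.37295
κ = 2ρ / |p|² = 2×0.18184 / 0.37295 = 0.97511
θ = 2·atan2(ρ, z) = 2·atan2(0.18184, 0.583) = 0.60467 rad
ℓ = θ/κ = 0.60467/0.97511 = 0.62010

0.9751 119.67 0.6201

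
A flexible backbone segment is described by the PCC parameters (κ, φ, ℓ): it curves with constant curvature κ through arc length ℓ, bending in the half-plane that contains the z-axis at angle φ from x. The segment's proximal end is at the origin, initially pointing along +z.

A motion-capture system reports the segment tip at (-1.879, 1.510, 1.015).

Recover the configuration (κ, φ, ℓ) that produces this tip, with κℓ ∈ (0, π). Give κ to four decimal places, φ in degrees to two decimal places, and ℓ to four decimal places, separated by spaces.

0.7047 141.21 3.3268

ρ = √(x²+y²) = √(-1.879² + 1.510²) = 2.41055
φ = atan2(y, x) mod 360° = atan2(1.510, -1.879) = 141.2140°
|p|² = ρ² + z² = 2.41055² + 1.015² = 6.84097
κ = 2ρ / |p|² = 2×2.41055 / 6.84097 = 0.70474
θ = 2·atan2(ρ, z) = 2·atan2(2.41055, 1.015) = 2.34452 rad
ℓ = θ/κ = 2.34452/0.70474 = 3.32680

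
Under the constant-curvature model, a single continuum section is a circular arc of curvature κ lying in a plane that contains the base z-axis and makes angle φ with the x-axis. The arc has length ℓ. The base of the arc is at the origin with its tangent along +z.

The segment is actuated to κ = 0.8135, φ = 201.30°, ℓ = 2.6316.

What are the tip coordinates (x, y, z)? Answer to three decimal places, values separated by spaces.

θ = κ·ℓ = 0.8135 × 2.6316 = 2.14081 rad
ρ = (1 − cos θ)/κ = (1 − -0.53964)/0.8135 = 1.89261
z = sin θ / κ = 0.84190/0.8135 = 1.03491
x = ρ cos φ = 1.89261 × cos(201.30°) = -1.76333
y = ρ sin φ = 1.89261 × sin(201.30°) = -0.68749

-1.763 -0.687 1.035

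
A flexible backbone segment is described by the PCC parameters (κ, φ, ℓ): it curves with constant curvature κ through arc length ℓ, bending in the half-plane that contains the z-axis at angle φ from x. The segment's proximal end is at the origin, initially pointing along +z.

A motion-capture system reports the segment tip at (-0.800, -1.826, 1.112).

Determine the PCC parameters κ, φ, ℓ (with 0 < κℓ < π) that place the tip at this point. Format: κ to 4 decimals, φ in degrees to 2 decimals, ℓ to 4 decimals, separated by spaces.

ρ = √(x²+y²) = √(-0.800² + -1.826²) = 1.99356
φ = atan2(y, x) mod 360° = atan2(-1.826, -0.800) = 246.3410°
|p|² = ρ² + z² = 1.99356² + 1.112² = 5.21082
κ = 2ρ / |p|² = 2×1.99356 / 5.21082 = 0.76516
θ = 2·atan2(ρ, z) = 2·atan2(1.99356, 1.112) = 2.12397 rad
ℓ = θ/κ = 2.12397/0.76516 = 2.77585

0.7652 246.34 2.7759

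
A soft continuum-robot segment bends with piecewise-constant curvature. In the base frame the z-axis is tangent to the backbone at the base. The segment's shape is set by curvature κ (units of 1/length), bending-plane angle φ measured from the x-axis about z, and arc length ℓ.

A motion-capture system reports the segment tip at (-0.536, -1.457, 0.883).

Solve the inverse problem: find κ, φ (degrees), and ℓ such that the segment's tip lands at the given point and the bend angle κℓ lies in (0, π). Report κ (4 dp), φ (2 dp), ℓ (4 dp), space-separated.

0.9734 249.80 2.1649

ρ = √(x²+y²) = √(-0.536² + -1.457²) = 1.55246
φ = atan2(y, x) mod 360° = atan2(-1.457, -0.536) = 249.8025°
|p|² = ρ² + z² = 1.55246² + 0.883² = 3.18983
κ = 2ρ / |p|² = 2×1.55246 / 3.18983 = 0.97338
θ = 2·atan2(ρ, z) = 2·atan2(1.55246, 0.883) = 2.10731 rad
ℓ = θ/κ = 2.10731/0.97338 = 2.16493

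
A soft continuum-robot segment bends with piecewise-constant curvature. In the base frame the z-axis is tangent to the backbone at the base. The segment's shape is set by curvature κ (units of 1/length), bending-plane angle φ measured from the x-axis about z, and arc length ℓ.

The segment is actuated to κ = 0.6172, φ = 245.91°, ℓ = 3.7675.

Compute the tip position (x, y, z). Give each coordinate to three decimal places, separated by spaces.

θ = κ·ℓ = 0.6172 × 3.7675 = 2.32530 rad
ρ = (1 − cos θ)/κ = (1 − -0.68493)/0.6172 = 2.72995
z = sin θ / κ = 0.72861/0.6172 = 1.18051
x = ρ cos φ = 2.72995 × cos(245.91°) = -1.11429
y = ρ sin φ = 2.72995 × sin(245.91°) = -2.49219

-1.114 -2.492 1.181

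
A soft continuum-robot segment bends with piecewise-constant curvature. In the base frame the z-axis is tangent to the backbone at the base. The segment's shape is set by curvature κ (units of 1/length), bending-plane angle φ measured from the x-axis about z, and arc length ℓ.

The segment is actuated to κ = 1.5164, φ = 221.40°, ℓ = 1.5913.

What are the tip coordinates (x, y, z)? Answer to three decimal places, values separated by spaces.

-0.864 -0.762 0.439

θ = κ·ℓ = 1.5164 × 1.5913 = 2.41305 rad
ρ = (1 − cos θ)/κ = (1 − -0.74614)/1.5164 = 1.15151
z = sin θ / κ = 0.66578/1.5164 = 0.43906
x = ρ cos φ = 1.15151 × cos(221.40°) = -0.86376
y = ρ sin φ = 1.15151 × sin(221.40°) = -0.76150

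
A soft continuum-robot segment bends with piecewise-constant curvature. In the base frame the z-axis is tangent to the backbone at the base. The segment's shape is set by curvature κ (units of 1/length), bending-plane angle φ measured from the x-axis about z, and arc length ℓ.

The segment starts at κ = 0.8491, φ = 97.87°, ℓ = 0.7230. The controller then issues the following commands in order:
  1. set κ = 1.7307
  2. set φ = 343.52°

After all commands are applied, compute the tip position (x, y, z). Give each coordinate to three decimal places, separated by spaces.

0.380 -0.112 0.549

initial: κ=0.8491, φ=97.87°, ℓ=0.7230
cmd 1: set κ=1.7307 → (κ,φ,ℓ)=(1.7307,97.87°,0.7230) → tip=(-0.0543,0.3926,0.5486)
cmd 2: set φ=343.52° → (κ,φ,ℓ)=(1.7307,343.52°,0.7230) → tip=(0.3800,-0.1124,0.5486)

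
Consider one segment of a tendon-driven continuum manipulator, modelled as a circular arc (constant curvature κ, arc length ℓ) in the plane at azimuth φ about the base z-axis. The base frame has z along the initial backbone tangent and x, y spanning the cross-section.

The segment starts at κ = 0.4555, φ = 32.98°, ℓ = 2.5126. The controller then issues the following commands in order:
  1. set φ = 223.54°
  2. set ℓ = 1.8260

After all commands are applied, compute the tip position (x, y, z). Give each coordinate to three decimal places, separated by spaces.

-0.519 -0.494 1.623

initial: κ=0.4555, φ=32.98°, ℓ=2.5126
cmd 1: set φ=223.54° → (κ,φ,ℓ)=(0.4555,223.54°,2.5126) → tip=(-0.9334,-0.8870,1.9989)
cmd 2: set ℓ=1.8260 → (κ,φ,ℓ)=(0.4555,223.54°,1.8260) → tip=(-0.5195,-0.4936,1.6226)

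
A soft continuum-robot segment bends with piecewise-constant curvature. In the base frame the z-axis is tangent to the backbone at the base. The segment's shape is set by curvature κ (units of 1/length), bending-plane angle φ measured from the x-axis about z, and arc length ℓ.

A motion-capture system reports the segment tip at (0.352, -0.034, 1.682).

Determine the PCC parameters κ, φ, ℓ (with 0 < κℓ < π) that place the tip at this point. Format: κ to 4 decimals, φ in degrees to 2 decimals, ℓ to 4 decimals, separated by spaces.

0.2394 354.48 1.7311

ρ = √(x²+y²) = √(0.352² + -0.034²) = 0.35364
φ = atan2(y, x) mod 360° = atan2(-0.034, 0.352) = 354.4829°
|p|² = ρ² + z² = 0.35364² + 1.682² = 2.95418
κ = 2ρ / |p|² = 2×0.35364 / 2.95418 = 0.23942
θ = 2·atan2(ρ, z) = 2·atan2(0.35364, 1.682) = 0.41446 rad
ℓ = θ/κ = 0.41446/0.23942 = 1.73114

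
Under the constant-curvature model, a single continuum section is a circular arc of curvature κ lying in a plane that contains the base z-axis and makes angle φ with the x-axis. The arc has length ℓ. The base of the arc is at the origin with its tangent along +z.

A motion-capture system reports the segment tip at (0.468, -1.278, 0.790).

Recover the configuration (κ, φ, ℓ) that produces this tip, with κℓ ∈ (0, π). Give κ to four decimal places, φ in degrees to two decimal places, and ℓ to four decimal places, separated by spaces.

1.0992 290.11 1.9012

ρ = √(x²+y²) = √(0.468² + -1.278²) = 1.36100
φ = atan2(y, x) mod 360° = atan2(-1.278, 0.468) = 290.1126°
|p|² = ρ² + z² = 1.36100² + 0.790² = 2.47641
κ = 2ρ / |p|² = 2×1.36100 / 2.47641 = 1.09917
θ = 2·atan2(ρ, z) = 2·atan2(1.36100, 0.790) = 2.08974 rad
ℓ = θ/κ = 2.08974/1.09917 = 1.90120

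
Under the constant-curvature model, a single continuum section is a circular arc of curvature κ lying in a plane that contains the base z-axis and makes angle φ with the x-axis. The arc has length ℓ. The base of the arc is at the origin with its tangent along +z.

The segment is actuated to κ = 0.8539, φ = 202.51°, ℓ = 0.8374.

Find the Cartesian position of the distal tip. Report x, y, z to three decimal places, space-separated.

-0.265 -0.110 0.768

θ = κ·ℓ = 0.8539 × 0.8374 = 0.71506 rad
ρ = (1 − cos θ)/κ = (1 − 0.75506)/0.8539 = 0.28685
z = sin θ / κ = 0.65566/0.8539 = 0.76784
x = ρ cos φ = 0.28685 × cos(202.51°) = -0.26500
y = ρ sin φ = 0.28685 × sin(202.51°) = -0.10982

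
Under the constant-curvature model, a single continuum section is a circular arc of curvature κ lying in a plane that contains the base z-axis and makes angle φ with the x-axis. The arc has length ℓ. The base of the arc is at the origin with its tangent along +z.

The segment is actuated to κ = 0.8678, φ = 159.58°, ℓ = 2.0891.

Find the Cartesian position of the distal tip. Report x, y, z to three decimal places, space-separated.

-1.339 0.498 1.119

θ = κ·ℓ = 0.8678 × 2.0891 = 1.81292 rad
ρ = (1 − cos θ)/κ = (1 − -0.23977)/0.8678 = 1.42863
z = sin θ / κ = 0.97083/0.8678 = 1.11873
x = ρ cos φ = 1.42863 × cos(159.58°) = -1.33886
y = ρ sin φ = 1.42863 × sin(159.58°) = 0.49845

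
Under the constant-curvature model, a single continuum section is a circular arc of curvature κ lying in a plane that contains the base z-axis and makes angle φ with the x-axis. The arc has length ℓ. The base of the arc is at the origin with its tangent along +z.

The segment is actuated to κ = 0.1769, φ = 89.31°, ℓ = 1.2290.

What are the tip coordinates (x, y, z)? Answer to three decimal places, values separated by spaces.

θ = κ·ℓ = 0.1769 × 1.2290 = 0.21741 rad
ρ = (1 − cos θ)/κ = (1 − 0.97646)/0.1769 = 0.13307
z = sin θ / κ = 0.21570/0.1769 = 1.21934
x = ρ cos φ = 0.13307 × cos(89.31°) = 0.00160
y = ρ sin φ = 0.13307 × sin(89.31°) = 0.13306

0.002 0.133 1.219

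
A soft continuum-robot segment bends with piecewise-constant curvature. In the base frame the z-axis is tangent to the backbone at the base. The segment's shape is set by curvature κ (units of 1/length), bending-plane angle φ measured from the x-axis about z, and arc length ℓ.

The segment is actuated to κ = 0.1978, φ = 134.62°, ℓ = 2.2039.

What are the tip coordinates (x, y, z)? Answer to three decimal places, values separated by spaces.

-0.332 0.337 2.135

θ = κ·ℓ = 0.1978 × 2.2039 = 0.43593 rad
ρ = (1 − cos θ)/κ = (1 − 0.90648)/0.1978 = 0.47282
z = sin θ / κ = 0.42225/0.1978 = 2.13476
x = ρ cos φ = 0.47282 × cos(134.62°) = -0.33211
y = ρ sin φ = 0.47282 × sin(134.62°) = 0.33654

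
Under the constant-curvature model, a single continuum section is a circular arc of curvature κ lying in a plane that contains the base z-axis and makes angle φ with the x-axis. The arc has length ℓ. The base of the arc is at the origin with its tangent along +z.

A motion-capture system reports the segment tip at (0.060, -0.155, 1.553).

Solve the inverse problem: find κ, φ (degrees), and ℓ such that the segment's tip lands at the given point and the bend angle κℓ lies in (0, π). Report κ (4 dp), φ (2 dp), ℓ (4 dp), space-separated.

0.1363 291.16 1.5648

ρ = √(x²+y²) = √(0.060² + -0.155²) = 0.16621
φ = atan2(y, x) mod 360° = atan2(-0.155, 0.060) = 291.1613°
|p|² = ρ² + z² = 0.16621² + 1.553² = 2.43943
κ = 2ρ / |p|² = 2×0.16621 / 2.43943 = 0.13627
θ = 2·atan2(ρ, z) = 2·atan2(0.16621, 1.553) = 0.21324 rad
ℓ = θ/κ = 0.21324/0.13627 = 1.56483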